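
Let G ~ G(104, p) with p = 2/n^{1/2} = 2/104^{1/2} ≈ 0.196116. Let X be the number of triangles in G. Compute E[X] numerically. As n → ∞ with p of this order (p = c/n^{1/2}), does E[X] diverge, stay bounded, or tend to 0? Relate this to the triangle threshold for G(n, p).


Number of potential triangles: C(104, 3) = 182104.
Each occurs with probability p³ ≈ (0.196116)³ ≈ 7.54292827e-03.
By linearity: E[X] = C(104, 3)·p³ ≈ 182104 · 7.54292827e-03 ≈ 1373.597411.
Since α = 1/2 < 1, p = c/n^{1/2} ≫ 1/n is above the triangle threshold p ~ 1/n. Asymptotically E[X] ~ (c³/6)·n^{3(1−α)} = (2³/6)·n^{1.5} → ∞; triangles are abundant w.h.p.

E[X] ≈ 1373.597411; in regime p = Θ(1/n^{1/2}) E[X] diverges (above the triangle threshold p ~ 1/n).


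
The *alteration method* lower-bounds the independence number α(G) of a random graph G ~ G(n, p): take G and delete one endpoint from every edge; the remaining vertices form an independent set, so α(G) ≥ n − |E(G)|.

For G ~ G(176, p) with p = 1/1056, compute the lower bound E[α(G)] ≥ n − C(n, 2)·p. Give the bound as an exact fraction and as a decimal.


E[|E(G)|] = C(176, 2)·p = 15400 · (1/1056) = 175/12.
E[α(G)] ≥ n − E[|E(G)|] = 176 − 175/12 = 1937/12.
Numerically: ≈ 161.416667.
(This is only a lower bound; the true E[α(G)] may be larger.)

E[α(G)] ≥ 1937/12 ≈ 161.416667.


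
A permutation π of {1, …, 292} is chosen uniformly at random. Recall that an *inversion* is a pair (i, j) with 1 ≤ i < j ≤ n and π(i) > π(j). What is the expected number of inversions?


Write X = Σ X_I over the C(292, 2) = 42486 pairs i < j, with X_I the indicator of one inversion.
There are 42486 indicators.
For each fixed pair i < j, the values π(i) and π(j) are two distinct elements of {1, …, 292} in uniformly random order; by symmetry P[π(i) > π(j)] = 1/2.
By linearity: E[X] = 42486 · (1/2) = C(292, 2) · (1/2) = 42486/2 = 21243 ≈ 21243.000.

E[X] = 21243 = 21243.000.


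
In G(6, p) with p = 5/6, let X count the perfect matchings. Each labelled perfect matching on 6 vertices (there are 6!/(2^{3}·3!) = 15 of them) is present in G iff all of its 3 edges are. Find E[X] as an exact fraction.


K_6 has 6!/(2^{3}·3!) = 15 labelled perfect matchings.
For each such perfect matching H, let X_H = 1 if all 3 edges of H are present in G. Then P[X_H = 1] = p^{3} = (5/6)^{3} = 125/216.
Summing the indicators: E[X] = Σ_H E[X_H] = 15 · p^{3} = 15 · 125/216 = 625/72.
Numerically: E[X] ≈ 8.68.

E[X] = 15 · (5/6)^{3} = 625/72 ≈ 8.68.


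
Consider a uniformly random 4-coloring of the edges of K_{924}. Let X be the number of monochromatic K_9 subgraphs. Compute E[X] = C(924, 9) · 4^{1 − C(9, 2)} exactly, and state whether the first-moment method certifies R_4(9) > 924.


E[X] = C(924, 9) · 4^{1 − 36} = 1301104023557231577684 · 4^{−35} = 1301104023557231577684/1180591620717411303424.
As a reduced fraction: E[X] = 325276005889307894421/295147905179352825856 ≈ 1.102.
Is E[X] < 1? NO.
Since E[X] ≥ 1, the first-moment bound is inconclusive at n = 924; it does NOT by itself certify R_4(9) > 924.

E[X] = 325276005889307894421/295147905179352825856 ≈ 1.102; E[X] ≥ 1; first-moment method inconclusive here.


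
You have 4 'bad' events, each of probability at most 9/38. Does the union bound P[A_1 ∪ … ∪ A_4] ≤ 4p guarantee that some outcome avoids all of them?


Union bound: P[∪_{i=1}^{4} A_i] ≤ Σ_i P[A_i] ≤ 4·p = 4·(9/38) = 18/19.
Numerically: 18/19 ≈ 0.9474.
Is 18/19 < 1? YES.
Since P[∪ A_i] ≤ 18/19 < 1, the complement has P[∩ A_i^c] ≥ 1 − 18/19 = 1/19 > 0, so some outcome avoids every A_i.

4·p = 18/19 ≈ 0.9474; existence CERTIFIED by the union bound.


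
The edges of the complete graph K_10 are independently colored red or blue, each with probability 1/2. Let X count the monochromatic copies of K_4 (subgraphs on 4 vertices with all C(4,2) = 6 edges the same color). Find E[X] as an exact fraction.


Let X = Σ_S X_S over the C(10, 4) = 210 subsets S of size 4, where X_S = 1 if the K_4 on S is monochromatic.
For a fixed S, the K_4 on S has C(4, 2) = 6 edges. P[all 6 edges red] = (1/2)^6, and likewise for blue, so P[monochromatic] = 2·(1/2)^6 = 2^{1 − 6} = 1/32.
Summing: E[X] = C(10, 4) · 2^{1 − 6} = 210 · 1/32 = 105/16.
Numerically: E[X] ≈ 6.5625.

E[X] = C(10,4)·2^(1−C(4,2)) = 105/16 ≈ 6.5625.


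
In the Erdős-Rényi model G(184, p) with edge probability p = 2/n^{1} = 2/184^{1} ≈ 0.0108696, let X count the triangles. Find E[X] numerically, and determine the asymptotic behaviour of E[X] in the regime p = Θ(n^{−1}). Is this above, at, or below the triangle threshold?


Number of potential triangles: C(184, 3) = 1021384.
Each occurs with probability p³ ≈ (0.0108696)³ ≈ 1.28421139e-06.
By linearity: E[X] = C(184, 3)·p³ ≈ 1021384 · 1.28421139e-06 ≈ 1.311673.
Here α = 1, so p = 2/n is exactly at the triangle threshold p ~ 1/n. Asymptotically E[X] → c³/6 = 2³/6 = 4/3 ≈ 1.333333, a bounded constant. In this regime the triangle count is asymptotically Poisson(c³/6).

E[X] ≈ 1.311673; in regime p = Θ(1/n^{1}) E[X] stays bounded (at the triangle threshold p ~ 1/n).


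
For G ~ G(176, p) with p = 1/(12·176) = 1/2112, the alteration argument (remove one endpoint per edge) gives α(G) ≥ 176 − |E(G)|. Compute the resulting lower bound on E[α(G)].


E[|E(G)|] = C(176, 2)·p = 15400 · (1/2112) = 175/24.
E[α(G)] ≥ n − E[|E(G)|] = 176 − 175/24 = 4049/24.
Numerically: ≈ 168.708.
(This is only a lower bound; the true E[α(G)] may be larger.)

E[α(G)] ≥ 4049/24 ≈ 168.708.


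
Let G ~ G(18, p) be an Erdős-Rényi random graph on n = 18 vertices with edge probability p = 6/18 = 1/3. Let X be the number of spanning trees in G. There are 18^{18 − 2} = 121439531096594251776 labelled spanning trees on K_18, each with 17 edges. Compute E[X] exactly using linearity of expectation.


K_18 has 18^{18 − 2} = 121439531096594251776 labelled spanning trees.
For each such spanning tree H, let X_H = 1 if all 17 edges of H are present in G. Then P[X_H = 1] = p^{17} = (1/3)^{17} = 1/129140163.
Summing the indicators: E[X] = Σ_H E[X_H] = 121439531096594251776 · p^{17} = 121439531096594251776 · 1/129140163 = 940369969152.
Numerically: E[X] ≈ 9.4037e+11.

E[X] = 121439531096594251776 · (1/3)^{17} = 940369969152 ≈ 9.4037e+11.


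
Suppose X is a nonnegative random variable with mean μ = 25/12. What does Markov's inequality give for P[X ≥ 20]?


μ = E[X] = 25/12, a = 20.
Markov: P[X ≥ 20] ≤ μ/a = (25/12)/20 = 5/48.
Numerically: ≈ 0.10417.
(Since a = 20 > μ = 2.08333, the bound 5/48 is < 1 and informative.)

P[X ≥ 20] ≤ 5/48 ≈ 0.10417.


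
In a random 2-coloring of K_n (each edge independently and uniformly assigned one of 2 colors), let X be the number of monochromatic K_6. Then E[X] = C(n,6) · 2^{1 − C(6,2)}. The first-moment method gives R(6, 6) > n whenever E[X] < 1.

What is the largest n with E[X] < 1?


We need C(n, 6) · 2^{1 − 15} < 1, i.e. C(n, 6) < 2^{15 − 1} = 16384.
Check values of n near the boundary:
  n = 12: C(12, 6) = 924; 924 < 16384? YES
  n = 13: C(13, 6) = 1716; 1716 < 16384? YES
  n = 14: C(14, 6) = 3003; 3003 < 16384? YES
  n = 15: C(15, 6) = 5005; 5005 < 16384? YES
  n = 16: C(16, 6) = 8008; 8008 < 16384? YES
  n = 17: C(17, 6) = 12376; 12376 < 16384? YES
  n = 18: C(18, 6) = 18564; 18564 < 16384? NO
The largest n with C(n, 6) < 16384 is n = 17 (where E[X] = 1547/2048 ≈ 0.755371). Hence R(6, 6) > 17, i.e. R(6, 6) ≥ 18.

Largest n = 17; hence R(6, 6) > 17.


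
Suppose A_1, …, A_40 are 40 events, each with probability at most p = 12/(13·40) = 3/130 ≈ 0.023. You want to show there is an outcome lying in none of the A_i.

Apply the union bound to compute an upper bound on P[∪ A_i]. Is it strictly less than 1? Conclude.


Union bound: P[∪_{i=1}^{40} A_i] ≤ Σ_i P[A_i] ≤ 40·p = 40·(3/130) = 12/13.
Numerically: 12/13 ≈ 0.923.
Is 12/13 < 1? YES.
Since P[∪ A_i] ≤ 12/13 < 1, the complement has P[∩ A_i^c] ≥ 1 − 12/13 = 1/13 > 0, so some outcome avoids every A_i.

40·p = 12/13 ≈ 0.923; existence CERTIFIED by the union bound.


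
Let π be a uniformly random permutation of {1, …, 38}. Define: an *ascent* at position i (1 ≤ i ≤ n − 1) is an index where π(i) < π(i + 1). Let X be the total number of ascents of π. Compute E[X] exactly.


Write X = Σ X_I over i = 1, …, 37, with X_I the indicator of one ascent.
There are 37 indicators.
For each fixed i, the pair (π(i), π(i+1)) is a uniformly random ordered pair of distinct values from {1, …, 38}; by symmetry P[π(i) < π(i+1)] = 1/2.
By linearity: E[X] = 37 · (1/2) = (38 − 1) · (1/2) = 37/2 ≈ 18.50000.

E[X] = 37/2 = 18.50000.


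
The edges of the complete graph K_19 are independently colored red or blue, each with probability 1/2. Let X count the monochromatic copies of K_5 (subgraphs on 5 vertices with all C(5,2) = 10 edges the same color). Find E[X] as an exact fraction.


Let X = Σ_S X_S over the C(19, 5) = 11628 subsets S of size 5, where X_S = 1 if the K_5 on S is monochromatic.
For a fixed S, the K_5 on S has C(5, 2) = 10 edges. P[all 10 edges red] = (1/2)^10, and likewise for blue, so P[monochromatic] = 2·(1/2)^10 = 2^{1 − 10} = 1/512.
By linearity: E[X] = C(19, 5) · 2^{1 − 10} = 11628 · 1/512 = 2907/128.
Numerically: E[X] ≈ 22.71094.

E[X] = C(19,5)·2^(1−C(5,2)) = 2907/128 ≈ 22.71094.


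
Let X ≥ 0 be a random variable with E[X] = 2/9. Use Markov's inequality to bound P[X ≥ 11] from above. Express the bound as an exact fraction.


μ = E[X] = 2/9, a = 11.
Markov: P[X ≥ 11] ≤ μ/a = (2/9)/11 = 2/99.
Numerically: ≈ 0.0202.
(Since a = 11 > μ = 0.2222, the bound 2/99 is < 1 and informative.)

P[X ≥ 11] ≤ 2/99 ≈ 0.0202.


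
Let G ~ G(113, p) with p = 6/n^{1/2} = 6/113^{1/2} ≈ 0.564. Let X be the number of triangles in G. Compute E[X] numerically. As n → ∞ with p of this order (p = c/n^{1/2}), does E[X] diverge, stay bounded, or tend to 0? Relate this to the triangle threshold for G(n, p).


Number of potential triangles: C(113, 3) = 234136.
Each occurs with probability p³ ≈ (0.564)³ ≈ 1.79819e-01.
By linearity: E[X] = C(113, 3)·p³ ≈ 234136 · 1.79819e-01 ≈ 42102.151.
Since α = 1/2 < 1, p = c/n^{1/2} ≫ 1/n is above the triangle threshold p ~ 1/n. Asymptotically E[X] ~ (c³/6)·n^{3(1−α)} = (6³/6)·n^{1.5} → ∞; triangles are abundant w.h.p.

E[X] ≈ 42102.151; in regime p = Θ(1/n^{1/2}) E[X] diverges (above the triangle threshold p ~ 1/n).


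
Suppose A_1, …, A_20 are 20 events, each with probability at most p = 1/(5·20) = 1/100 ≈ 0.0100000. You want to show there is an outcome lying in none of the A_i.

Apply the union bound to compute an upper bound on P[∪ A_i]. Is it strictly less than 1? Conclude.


Union bound: P[∪_{i=1}^{20} A_i] ≤ Σ_i P[A_i] ≤ 20·p = 20·(1/100) = 1/5.
Numerically: 1/5 ≈ 0.2000000.
Is 1/5 < 1? YES.
Since P[∪ A_i] ≤ 1/5 < 1, the complement has P[∩ A_i^c] ≥ 1 − 1/5 = 4/5 > 0, so some outcome avoids every A_i.

20·p = 1/5 ≈ 0.2000000; existence CERTIFIED by the union bound.


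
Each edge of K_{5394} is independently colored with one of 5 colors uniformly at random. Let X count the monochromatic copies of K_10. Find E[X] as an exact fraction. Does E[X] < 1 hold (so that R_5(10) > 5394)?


E[X] = C(5394, 10) · 5^{1 − 45} = 5697982524930156243149785372878 · 5^{−44} = 5697982524930156243149785372878/5684341886080801486968994140625.
As a reduced fraction: E[X] = 5697982524930156243149785372878/5684341886080801486968994140625 ≈ 1.002.
Is E[X] < 1? NO.
Since E[X] ≥ 1, the first-moment bound is inconclusive at n = 5394; it does NOT by itself certify R_5(10) > 5394.

E[X] = 5697982524930156243149785372878/5684341886080801486968994140625 ≈ 1.002; E[X] ≥ 1; first-moment method inconclusive here.


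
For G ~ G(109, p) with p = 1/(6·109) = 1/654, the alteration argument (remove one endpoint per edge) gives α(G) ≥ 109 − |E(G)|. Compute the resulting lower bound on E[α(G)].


E[|E(G)|] = C(109, 2)·p = 5886 · (1/654) = 9.
E[α(G)] ≥ n − E[|E(G)|] = 109 − 9 = 100.
Numerically: ≈ 100.0000.
(This is only a lower bound; the true E[α(G)] may be larger.)

E[α(G)] ≥ 100 ≈ 100.0000.


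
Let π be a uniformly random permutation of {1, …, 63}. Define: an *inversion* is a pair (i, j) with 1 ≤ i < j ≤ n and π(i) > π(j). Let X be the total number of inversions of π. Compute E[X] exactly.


Write X = Σ X_I over the C(63, 2) = 1953 pairs i < j, with X_I the indicator of one inversion.
There are 1953 indicators.
For each fixed pair i < j, the values π(i) and π(j) are two distinct elements of {1, …, 63} in uniformly random order; by symmetry P[π(i) > π(j)] = 1/2.
By linearity: E[X] = 1953 · (1/2) = C(63, 2) · (1/2) = 1953/2 = 1953/2 ≈ 976.50000.

E[X] = 1953/2 = 976.50000.


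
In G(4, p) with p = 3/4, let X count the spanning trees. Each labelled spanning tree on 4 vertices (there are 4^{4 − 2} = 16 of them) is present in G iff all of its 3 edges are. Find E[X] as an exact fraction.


K_4 has 4^{4 − 2} = 16 labelled spanning trees.
For each such spanning tree H, let X_H = 1 if all 3 edges of H are present in G. Then P[X_H = 1] = p^{3} = (3/4)^{3} = 27/64.
By linearity: E[X] = Σ_H E[X_H] = 16 · p^{3} = 16 · 27/64 = 27/4.
Numerically: E[X] ≈ 6.75.

E[X] = 16 · (3/4)^{3} = 27/4 ≈ 6.75.


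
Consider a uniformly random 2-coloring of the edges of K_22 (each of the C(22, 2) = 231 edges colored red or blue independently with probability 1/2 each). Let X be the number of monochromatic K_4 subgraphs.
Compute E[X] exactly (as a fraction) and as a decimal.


Let X = Σ_S X_S over the C(22, 4) = 7315 subsets S of size 4, where X_S = 1 if the K_4 on S is monochromatic.
For a fixed S, the K_4 on S has C(4, 2) = 6 edges. P[all 6 edges red] = (1/2)^6, and likewise for blue, so P[monochromatic] = 2·(1/2)^6 = 2^{1 − 6} = 1/32.
By linearity: E[X] = C(22, 4) · 2^{1 − 6} = 7315 · 1/32 = 7315/32.
Numerically: E[X] ≈ 228.59375.

E[X] = C(22,4)·2^(1−C(4,2)) = 7315/32 ≈ 228.59375.


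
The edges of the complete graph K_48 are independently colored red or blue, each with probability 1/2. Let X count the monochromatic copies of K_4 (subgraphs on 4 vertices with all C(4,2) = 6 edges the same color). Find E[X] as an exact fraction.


Let X = Σ_S X_S over the C(48, 4) = 194580 subsets S of size 4, where X_S = 1 if the K_4 on S is monochromatic.
For a fixed S, the K_4 on S has C(4, 2) = 6 edges. P[all 6 edges red] = (1/2)^6, and likewise for blue, so P[monochromatic] = 2·(1/2)^6 = 2^{1 − 6} = 1/32.
Summing: E[X] = C(48, 4) · 2^{1 − 6} = 194580 · 1/32 = 48645/8.
Numerically: E[X] ≈ 6080.6250.

E[X] = C(48,4)·2^(1−C(4,2)) = 48645/8 ≈ 6080.6250.


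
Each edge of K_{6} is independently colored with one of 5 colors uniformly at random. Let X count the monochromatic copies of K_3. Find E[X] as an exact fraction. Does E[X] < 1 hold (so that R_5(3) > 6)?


E[X] = C(6, 3) · 5^{1 − 3} = 20 · 5^{−2} = 20/25.
As a reduced fraction: E[X] = 4/5 ≈ 0.8000000.
Is E[X] < 1? YES.
Since E[X] < 1, there exists a 5-coloring of K_{6} with no monochromatic K_3; hence R_5(3) > 6.

E[X] = 4/5 ≈ 0.8000000; E[X] < 1, so R_5(3) > 6.


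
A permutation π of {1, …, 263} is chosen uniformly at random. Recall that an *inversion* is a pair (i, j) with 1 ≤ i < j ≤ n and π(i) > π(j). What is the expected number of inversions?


Write X = Σ X_I over the C(263, 2) = 34453 pairs i < j, with X_I the indicator of one inversion.
There are 34453 indicators.
For each fixed pair i < j, the values π(i) and π(j) are two distinct elements of {1, …, 263} in uniformly random order; by symmetry P[π(i) > π(j)] = 1/2.
By linearity: E[X] = 34453 · (1/2) = C(263, 2) · (1/2) = 34453/2 = 34453/2 ≈ 17226.500000.

E[X] = 34453/2 = 17226.500000.


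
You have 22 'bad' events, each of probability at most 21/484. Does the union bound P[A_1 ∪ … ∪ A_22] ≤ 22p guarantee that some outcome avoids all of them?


Union bound: P[∪_{i=1}^{22} A_i] ≤ Σ_i P[A_i] ≤ 22·p = 22·(21/484) = 21/22.
Numerically: 21/22 ≈ 0.955.
Is 21/22 < 1? YES.
Since P[∪ A_i] ≤ 21/22 < 1, the complement has P[∩ A_i^c] ≥ 1 − 21/22 = 1/22 > 0, so some outcome avoids every A_i.

22·p = 21/22 ≈ 0.955; existence CERTIFIED by the union bound.


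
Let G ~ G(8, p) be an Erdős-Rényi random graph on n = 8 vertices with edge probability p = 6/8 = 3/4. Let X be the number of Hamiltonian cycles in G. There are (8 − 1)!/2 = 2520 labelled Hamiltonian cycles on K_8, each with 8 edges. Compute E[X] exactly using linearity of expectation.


K_8 has (8 − 1)!/2 = 2520 labelled Hamiltonian cycles.
For each such Hamiltonian cycle H, let X_H = 1 if all 8 edges of H are present in G. Then P[X_H = 1] = p^{8} = (3/4)^{8} = 6561/65536.
By linearity of expectation: E[X] = Σ_H E[X_H] = 2520 · p^{8} = 2520 · 6561/65536 = 2066715/8192.
Numerically: E[X] ≈ 252.3.

E[X] = 2520 · (3/4)^{8} = 2066715/8192 ≈ 252.3.


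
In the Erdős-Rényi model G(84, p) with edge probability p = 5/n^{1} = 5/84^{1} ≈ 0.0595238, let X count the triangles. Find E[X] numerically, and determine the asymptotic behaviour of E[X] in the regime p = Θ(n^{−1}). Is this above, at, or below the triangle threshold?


Number of potential triangles: C(84, 3) = 95284.
Each occurs with probability p³ ≈ (0.0595238)³ ≈ 2.10897851e-04.
By linearity: E[X] = C(84, 3)·p³ ≈ 95284 · 2.10897851e-04 ≈ 20.095191.
Here α = 1, so p = 5/n is exactly at the triangle threshold p ~ 1/n. Asymptotically E[X] → c³/6 = 5³/6 = 125/6 ≈ 20.833333, a bounded constant. In this regime the triangle count is asymptotically Poisson(c³/6).

E[X] ≈ 20.095191; in regime p = Θ(1/n^{1}) E[X] stays bounded (at the triangle threshold p ~ 1/n).


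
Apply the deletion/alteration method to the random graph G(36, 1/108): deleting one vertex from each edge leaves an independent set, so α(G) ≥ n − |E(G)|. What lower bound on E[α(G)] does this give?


E[|E(G)|] = C(36, 2)·p = 630 · (1/108) = 35/6.
E[α(G)] ≥ n − E[|E(G)|] = 36 − 35/6 = 181/6.
Numerically: ≈ 30.166667.
(This is only a lower bound; the true E[α(G)] may be larger.)

E[α(G)] ≥ 181/6 ≈ 30.166667.


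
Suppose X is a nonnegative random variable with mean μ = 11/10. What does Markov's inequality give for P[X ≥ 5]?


μ = E[X] = 11/10, a = 5.
Markov: P[X ≥ 5] ≤ μ/a = (11/10)/5 = 11/50.
Numerically: ≈ 0.220.
(Since a = 5 > μ = 1.100, the bound 11/50 is < 1 and informative.)

P[X ≥ 5] ≤ 11/50 ≈ 0.220.


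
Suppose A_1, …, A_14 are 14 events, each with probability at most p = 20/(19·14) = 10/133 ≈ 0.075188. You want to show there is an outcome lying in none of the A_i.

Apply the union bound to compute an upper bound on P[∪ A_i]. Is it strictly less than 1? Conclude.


Union bound: P[∪_{i=1}^{14} A_i] ≤ Σ_i P[A_i] ≤ 14·p = 14·(10/133) = 20/19.
Numerically: 20/19 ≈ 1.052632.
Is 20/19 < 1? NO.
Since the bound 20/19 is ≥ 1, the union bound is uninformative here; it does NOT by itself certify existence.

14·p = 20/19 ≈ 1.052632; existence NOT certified by the union bound.


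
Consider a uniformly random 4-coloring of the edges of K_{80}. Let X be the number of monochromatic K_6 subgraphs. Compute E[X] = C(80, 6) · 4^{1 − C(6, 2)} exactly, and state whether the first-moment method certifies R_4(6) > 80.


E[X] = C(80, 6) · 4^{1 − 15} = 300500200 · 4^{−14} = 300500200/268435456.
As a reduced fraction: E[X] = 37562525/33554432 ≈ 1.1194505.
Is E[X] < 1? NO.
Since E[X] ≥ 1, the first-moment bound is inconclusive at n = 80; it does NOT by itself certify R_4(6) > 80.

E[X] = 37562525/33554432 ≈ 1.1194505; E[X] ≥ 1; first-moment method inconclusive here.


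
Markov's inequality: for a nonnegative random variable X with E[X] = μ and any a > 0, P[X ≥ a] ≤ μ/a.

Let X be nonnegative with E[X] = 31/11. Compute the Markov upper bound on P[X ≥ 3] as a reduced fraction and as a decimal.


μ = E[X] = 31/11, a = 3.
Markov: P[X ≥ 3] ≤ μ/a = (31/11)/3 = 31/33.
Numerically: ≈ 0.939.
(Since a = 3 > μ = 2.818, the bound 31/33 is < 1 and informative.)

P[X ≥ 3] ≤ 31/33 ≈ 0.939.


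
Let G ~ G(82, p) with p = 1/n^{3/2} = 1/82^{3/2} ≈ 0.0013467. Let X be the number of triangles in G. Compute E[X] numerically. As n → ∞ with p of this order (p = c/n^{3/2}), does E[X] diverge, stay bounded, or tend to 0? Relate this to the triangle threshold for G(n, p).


Number of potential triangles: C(82, 3) = 88560.
Each occurs with probability p³ ≈ (0.0013467)³ ≈ 2.4425174e-09.
By linearity: E[X] = C(82, 3)·p³ ≈ 88560 · 2.4425174e-09 ≈ 0.00022.
Since α = 3/2 > 1, p = c/n^{3/2} = o(1/n) is below the triangle threshold p ~ 1/n. Asymptotically E[X] ~ (c³/6)·n^{3(1−α)} = (1³/6)·n^{-1.5} → 0, so by Markov's inequality G has no triangles w.h.p.

E[X] ≈ 0.00022; in regime p = Θ(1/n^{3/2}) E[X] tends to 0 (below the triangle threshold p ~ 1/n).


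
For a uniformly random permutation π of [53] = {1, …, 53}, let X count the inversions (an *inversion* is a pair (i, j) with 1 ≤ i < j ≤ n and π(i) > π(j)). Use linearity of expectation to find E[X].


Write X = Σ X_I over the C(53, 2) = 1378 pairs i < j, with X_I the indicator of one inversion.
There are 1378 indicators.
For each fixed pair i < j, the values π(i) and π(j) are two distinct elements of {1, …, 53} in uniformly random order; by symmetry P[π(i) > π(j)] = 1/2.
By linearity: E[X] = 1378 · (1/2) = C(53, 2) · (1/2) = 1378/2 = 689 ≈ 689.0000.

E[X] = 689 = 689.0000.


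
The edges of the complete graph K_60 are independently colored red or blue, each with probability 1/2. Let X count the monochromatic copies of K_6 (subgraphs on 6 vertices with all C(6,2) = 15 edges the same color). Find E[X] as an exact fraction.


Let X = Σ_S X_S over the C(60, 6) = 50063860 subsets S of size 6, where X_S = 1 if the K_6 on S is monochromatic.
For a fixed S, the K_6 on S has C(6, 2) = 15 edges. P[all 15 edges red] = (1/2)^15, and likewise for blue, so P[monochromatic] = 2·(1/2)^15 = 2^{1 − 15} = 1/16384.
Summing: E[X] = C(60, 6) · 2^{1 − 15} = 50063860 · 1/16384 = 12515965/4096.
Numerically: E[X] ≈ 3055.6555.

E[X] = C(60,6)·2^(1−C(6,2)) = 12515965/4096 ≈ 3055.6555.


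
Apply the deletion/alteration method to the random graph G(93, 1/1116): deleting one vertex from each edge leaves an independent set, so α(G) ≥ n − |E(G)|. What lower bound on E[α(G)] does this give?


E[|E(G)|] = C(93, 2)·p = 4278 · (1/1116) = 23/6.
E[α(G)] ≥ n − E[|E(G)|] = 93 − 23/6 = 535/6.
Numerically: ≈ 89.167.
(This is only a lower bound; the true E[α(G)] may be larger.)

E[α(G)] ≥ 535/6 ≈ 89.167.


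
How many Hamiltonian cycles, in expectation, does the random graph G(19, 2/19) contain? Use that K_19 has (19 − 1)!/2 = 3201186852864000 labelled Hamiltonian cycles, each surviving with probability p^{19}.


K_19 has (19 − 1)!/2 = 3201186852864000 labelled Hamiltonian cycles.
For each such Hamiltonian cycle H, let X_H = 1 if all 19 edges of H are present in G. Then P[X_H = 1] = p^{19} = (2/19)^{19} = 524288/1978419655660313589123979.
By linearity: E[X] = Σ_H E[X_H] = 3201186852864000 · p^{19} = 3201186852864000 · 524288/1978419655660313589123979 = 1678343852714360832000/1978419655660313589123979.
Numerically: E[X] ≈ 0.00084833.

E[X] = 3201186852864000 · (2/19)^{19} = 1678343852714360832000/1978419655660313589123979 ≈ 0.00084833.


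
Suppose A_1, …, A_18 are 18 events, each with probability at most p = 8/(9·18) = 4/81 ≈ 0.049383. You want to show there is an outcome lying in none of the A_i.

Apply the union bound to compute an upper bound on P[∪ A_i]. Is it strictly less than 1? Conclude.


Union bound: P[∪_{i=1}^{18} A_i] ≤ Σ_i P[A_i] ≤ 18·p = 18·(4/81) = 8/9.
Numerically: 8/9 ≈ 0.888889.
Is 8/9 < 1? YES.
Since P[∪ A_i] ≤ 8/9 < 1, the complement has P[∩ A_i^c] ≥ 1 − 8/9 = 1/9 > 0, so some outcome avoids every A_i.

18·p = 8/9 ≈ 0.888889; existence CERTIFIED by the union bound.


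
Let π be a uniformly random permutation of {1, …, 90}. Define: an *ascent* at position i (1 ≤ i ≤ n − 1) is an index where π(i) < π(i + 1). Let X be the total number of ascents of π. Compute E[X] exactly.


Write X = Σ X_I over i = 1, …, 89, with X_I the indicator of one ascent.
There are 89 indicators.
For each fixed i, the pair (π(i), π(i+1)) is a uniformly random ordered pair of distinct values from {1, …, 90}; by symmetry P[π(i) < π(i+1)] = 1/2.
By linearity: E[X] = 89 · (1/2) = (90 − 1) · (1/2) = 89/2 ≈ 44.50000.

E[X] = 89/2 = 44.50000.


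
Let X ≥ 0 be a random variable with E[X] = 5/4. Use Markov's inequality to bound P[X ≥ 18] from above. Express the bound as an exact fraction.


μ = E[X] = 5/4, a = 18.
Markov: P[X ≥ 18] ≤ μ/a = (5/4)/18 = 5/72.
Numerically: ≈ 0.0694.
(Since a = 18 > μ = 1.2500, the bound 5/72 is < 1 and informative.)

P[X ≥ 18] ≤ 5/72 ≈ 0.0694.


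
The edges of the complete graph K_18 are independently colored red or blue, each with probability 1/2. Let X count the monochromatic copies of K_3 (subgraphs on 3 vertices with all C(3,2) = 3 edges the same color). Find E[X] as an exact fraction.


Let X = Σ_S X_S over the C(18, 3) = 816 subsets S of size 3, where X_S = 1 if the K_3 on S is monochromatic.
For a fixed S, the K_3 on S has C(3, 2) = 3 edges. P[all 3 edges red] = (1/2)^3, and likewise for blue, so P[monochromatic] = 2·(1/2)^3 = 2^{1 − 3} = 1/4.
By linearity: E[X] = C(18, 3) · 2^{1 − 3} = 816 · 1/4 = 204.
Numerically: E[X] ≈ 204.000.

E[X] = C(18,3)·2^(1−C(3,2)) = 204 ≈ 204.000.


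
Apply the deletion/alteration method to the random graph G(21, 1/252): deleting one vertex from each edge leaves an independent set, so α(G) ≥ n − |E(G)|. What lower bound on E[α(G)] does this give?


E[|E(G)|] = C(21, 2)·p = 210 · (1/252) = 5/6.
E[α(G)] ≥ n − E[|E(G)|] = 21 − 5/6 = 121/6.
Numerically: ≈ 20.167.
(This is only a lower bound; the true E[α(G)] may be larger.)

E[α(G)] ≥ 121/6 ≈ 20.167.


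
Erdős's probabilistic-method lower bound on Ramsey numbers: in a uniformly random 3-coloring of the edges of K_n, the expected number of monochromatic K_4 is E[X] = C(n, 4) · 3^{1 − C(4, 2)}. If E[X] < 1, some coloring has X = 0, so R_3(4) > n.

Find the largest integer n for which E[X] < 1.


We need C(n, 4) · 3^{1 − 6} < 1, i.e. C(n, 4) < 3^{6 − 1} = 243.
Check values of n near the boundary:
  n = 9: C(9, 4) = 126; 126 < 243? YES
  n = 10: C(10, 4) = 210; 210 < 243? YES
  n = 11: C(11, 4) = 330; 330 < 243? NO
  n = 12: C(12, 4) = 495; 495 < 243? NO
  n = 13: C(13, 4) = 715; 715 < 243? NO
The largest n with C(n, 4) < 243 is n = 10 (where E[X] = 70/81 ≈ 0.8642). Hence R_3(4) > 10, i.e. R_3(4) ≥ 11.

Largest n = 10; hence R_3(4) > 10.


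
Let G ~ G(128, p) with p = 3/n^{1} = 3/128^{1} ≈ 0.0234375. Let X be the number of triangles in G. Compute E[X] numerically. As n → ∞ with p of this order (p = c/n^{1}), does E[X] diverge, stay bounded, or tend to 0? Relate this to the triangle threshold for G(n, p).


Number of potential triangles: C(128, 3) = 341376.
Each occurs with probability p³ ≈ (0.0234375)³ ≈ 1.28746033e-05.
By linearity: E[X] = C(128, 3)·p³ ≈ 341376 · 1.28746033e-05 ≈ 4.395081.
Here α = 1, so p = 3/n is exactly at the triangle threshold p ~ 1/n. Asymptotically E[X] → c³/6 = 3³/6 = 9/2 ≈ 4.500000, a bounded constant. In this regime the triangle count is asymptotically Poisson(c³/6).

E[X] ≈ 4.395081; in regime p = Θ(1/n^{1}) E[X] stays bounded (at the triangle threshold p ~ 1/n).


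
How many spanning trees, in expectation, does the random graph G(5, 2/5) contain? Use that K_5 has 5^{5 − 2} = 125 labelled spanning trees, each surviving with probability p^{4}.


K_5 has 5^{5 − 2} = 125 labelled spanning trees.
For each such spanning tree H, let X_H = 1 if all 4 edges of H are present in G. Then P[X_H = 1] = p^{4} = (2/5)^{4} = 16/625.
By linearity of expectation: E[X] = Σ_H E[X_H] = 125 · p^{4} = 125 · 16/625 = 16/5.
Numerically: E[X] ≈ 3.2.

E[X] = 125 · (2/5)^{4} = 16/5 ≈ 3.2.


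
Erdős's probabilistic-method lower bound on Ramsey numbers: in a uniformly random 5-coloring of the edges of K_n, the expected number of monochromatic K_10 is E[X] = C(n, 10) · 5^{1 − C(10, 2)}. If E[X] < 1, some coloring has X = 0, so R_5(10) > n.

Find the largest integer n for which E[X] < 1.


We need C(n, 10) · 5^{1 − 45} < 1, i.e. C(n, 10) < 5^{45 − 1} = 5684341886080801486968994140625.
Check values of n near the boundary:
  n = 5387: C(5387, 10) = 5624406917627224603154306376491; 5624406917627224603154306376491 < 5684341886080801486968994140625? YES
  n = 5388: C(5388, 10) = 5634865093375880654852250419586; 5634865093375880654852250419586 < 5684341886080801486968994140625? YES
  n = 5389: C(5389, 10) = 5645340767466558997768874792926; 5645340767466558997768874792926 < 5684341886080801486968994140625? YES
  n = 5390: C(5390, 10) = 5655833965919099070255434039753; 5655833965919099070255434039753 < 5684341886080801486968994140625? YES
  n = 5391: C(5391, 10) = 5666344714787188828795213697883; 5666344714787188828795213697883 < 5684341886080801486968994140625? YES
  n = 5392: C(5392, 10) = 5676873040158402483252283957448; 5676873040158402483252283957448 < 5684341886080801486968994140625? YES
  n = 5393: C(5393, 10) = 5687418968154238267170642278008; 5687418968154238267170642278008 < 5684341886080801486968994140625? NO
  n = 5394: C(5394, 10) = 5697982524930156243149785372878; 5697982524930156243149785372878 < 5684341886080801486968994140625? NO
  n = 5395: C(5395, 10) = 5708563736675616143322765475706; 5708563736675616143322765475706 < 5684341886080801486968994140625? NO
The largest n with C(n, 10) < 5684341886080801486968994140625 is n = 5392 (where E[X] = 5676873040158402483252283957448/5684341886080801486968994140625 ≈ 0.998686). Hence R_5(10) > 5392, i.e. R_5(10) ≥ 5393.

Largest n = 5392; hence R_5(10) > 5392.


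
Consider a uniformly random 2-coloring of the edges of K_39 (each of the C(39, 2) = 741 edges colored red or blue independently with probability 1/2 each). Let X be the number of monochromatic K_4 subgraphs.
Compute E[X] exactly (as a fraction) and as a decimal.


Let X = Σ_S X_S over the C(39, 4) = 82251 subsets S of size 4, where X_S = 1 if the K_4 on S is monochromatic.
For a fixed S, the K_4 on S has C(4, 2) = 6 edges. P[all 6 edges red] = (1/2)^6, and likewise for blue, so P[monochromatic] = 2·(1/2)^6 = 2^{1 − 6} = 1/32.
Summing: E[X] = C(39, 4) · 2^{1 − 6} = 82251 · 1/32 = 82251/32.
Numerically: E[X] ≈ 2570.3438.

E[X] = C(39,4)·2^(1−C(4,2)) = 82251/32 ≈ 2570.3438.


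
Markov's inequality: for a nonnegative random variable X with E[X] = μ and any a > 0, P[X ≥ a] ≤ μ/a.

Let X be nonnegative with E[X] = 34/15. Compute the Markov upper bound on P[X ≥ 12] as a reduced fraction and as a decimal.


μ = E[X] = 34/15, a = 12.
Markov: P[X ≥ 12] ≤ μ/a = (34/15)/12 = 17/90.
Numerically: ≈ 0.1889.
(Since a = 12 > μ = 2.2667, the bound 17/90 is < 1 and informative.)

P[X ≥ 12] ≤ 17/90 ≈ 0.1889.


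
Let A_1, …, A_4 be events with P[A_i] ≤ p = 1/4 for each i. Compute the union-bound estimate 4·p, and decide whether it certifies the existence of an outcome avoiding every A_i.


Union bound: P[∪_{i=1}^{4} A_i] ≤ Σ_i P[A_i] ≤ 4·p = 4·(1/4) = 1.
Numerically: 1 ≈ 1.000.
Is 1 < 1? NO.
Since the bound 1 is ≥ 1, the union bound is uninformative here; it does NOT by itself certify existence.

4·p = 1 ≈ 1.000; existence NOT certified by the union bound.


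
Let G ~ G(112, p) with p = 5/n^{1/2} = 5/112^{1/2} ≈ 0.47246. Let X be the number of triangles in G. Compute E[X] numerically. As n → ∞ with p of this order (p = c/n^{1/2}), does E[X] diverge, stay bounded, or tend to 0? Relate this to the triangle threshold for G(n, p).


Number of potential triangles: C(112, 3) = 227920.
Each occurs with probability p³ ≈ (0.47246)³ ≈ 1.0545884e-01.
By linearity: E[X] = C(112, 3)·p³ ≈ 227920 · 1.0545884e-01 ≈ 24036.17821.
Since α = 1/2 < 1, p = c/n^{1/2} ≫ 1/n is above the triangle threshold p ~ 1/n. Asymptotically E[X] ~ (c³/6)·n^{3(1−α)} = (5³/6)·n^{1.5} → ∞; triangles are abundant w.h.p.

E[X] ≈ 24036.17821; in regime p = Θ(1/n^{1/2}) E[X] diverges (above the triangle threshold p ~ 1/n).


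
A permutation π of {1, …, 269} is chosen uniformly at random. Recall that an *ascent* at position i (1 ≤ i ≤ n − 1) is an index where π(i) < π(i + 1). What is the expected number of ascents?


Write X = Σ X_I over i = 1, …, 268, with X_I the indicator of one ascent.
There are 268 indicators.
For each fixed i, the pair (π(i), π(i+1)) is a uniformly random ordered pair of distinct values from {1, …, 269}; by symmetry P[π(i) < π(i+1)] = 1/2.
By linearity: E[X] = 268 · (1/2) = (269 − 1) · (1/2) = 134 ≈ 134.0000.

E[X] = 134 = 134.0000.


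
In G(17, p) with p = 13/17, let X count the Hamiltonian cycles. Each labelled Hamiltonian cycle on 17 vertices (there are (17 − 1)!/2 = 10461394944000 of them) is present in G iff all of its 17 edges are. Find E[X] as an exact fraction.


K_17 has (17 − 1)!/2 = 10461394944000 labelled Hamiltonian cycles.
For each such Hamiltonian cycle H, let X_H = 1 if all 17 edges of H are present in G. Then P[X_H = 1] = p^{17} = (13/17)^{17} = 8650415919381337933/827240261886336764177.
Summing the indicators: E[X] = Σ_H E[X_H] = 10461394944000 · p^{17} = 10461394944000 · 8650415919381337933/827240261886336764177 = 90495417362513040260241610752000/827240261886336764177.
Numerically: E[X] ≈ 1.0939e+11.

E[X] = 10461394944000 · (13/17)^{17} = 90495417362513040260241610752000/827240261886336764177 ≈ 1.0939e+11.


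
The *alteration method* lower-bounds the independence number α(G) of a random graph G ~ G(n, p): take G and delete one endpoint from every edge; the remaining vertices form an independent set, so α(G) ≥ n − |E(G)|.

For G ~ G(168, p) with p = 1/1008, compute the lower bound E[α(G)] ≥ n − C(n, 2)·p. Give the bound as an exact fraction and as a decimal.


E[|E(G)|] = C(168, 2)·p = 14028 · (1/1008) = 167/12.
E[α(G)] ≥ n − E[|E(G)|] = 168 − 167/12 = 1849/12.
Numerically: ≈ 154.083.
(This is only a lower bound; the true E[α(G)] may be larger.)

E[α(G)] ≥ 1849/12 ≈ 154.083.


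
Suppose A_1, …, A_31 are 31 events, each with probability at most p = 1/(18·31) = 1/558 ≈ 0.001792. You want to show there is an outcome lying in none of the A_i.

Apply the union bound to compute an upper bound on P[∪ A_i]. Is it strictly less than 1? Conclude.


Union bound: P[∪_{i=1}^{31} A_i] ≤ Σ_i P[A_i] ≤ 31·p = 31·(1/558) = 1/18.
Numerically: 1/18 ≈ 0.055556.
Is 1/18 < 1? YES.
Since P[∪ A_i] ≤ 1/18 < 1, the complement has P[∩ A_i^c] ≥ 1 − 1/18 = 17/18 > 0, so some outcome avoids every A_i.

31·p = 1/18 ≈ 0.055556; existence CERTIFIED by the union bound.


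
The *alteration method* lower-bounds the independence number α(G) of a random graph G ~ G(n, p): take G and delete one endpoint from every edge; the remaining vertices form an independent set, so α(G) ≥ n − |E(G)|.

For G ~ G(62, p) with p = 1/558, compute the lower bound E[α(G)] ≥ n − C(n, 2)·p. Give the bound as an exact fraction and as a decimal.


E[|E(G)|] = C(62, 2)·p = 1891 · (1/558) = 61/18.
E[α(G)] ≥ n − E[|E(G)|] = 62 − 61/18 = 1055/18.
Numerically: ≈ 58.611.
(This is only a lower bound; the true E[α(G)] may be larger.)

E[α(G)] ≥ 1055/18 ≈ 58.611.


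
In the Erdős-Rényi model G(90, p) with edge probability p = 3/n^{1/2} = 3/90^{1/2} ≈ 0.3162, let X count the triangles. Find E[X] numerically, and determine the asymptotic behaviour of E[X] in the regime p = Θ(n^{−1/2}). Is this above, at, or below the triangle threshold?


Number of potential triangles: C(90, 3) = 117480.
Each occurs with probability p³ ≈ (0.3162)³ ≈ 3.162278e-02.
By linearity: E[X] = C(90, 3)·p³ ≈ 117480 · 3.162278e-02 ≈ 3715.0438.
Since α = 1/2 < 1, p = c/n^{1/2} ≫ 1/n is above the triangle threshold p ~ 1/n. Asymptotically E[X] ~ (c³/6)·n^{3(1−α)} = (3³/6)·n^{1.5} → ∞; triangles are abundant w.h.p.

E[X] ≈ 3715.0438; in regime p = Θ(1/n^{1/2}) E[X] diverges (above the triangle threshold p ~ 1/n).


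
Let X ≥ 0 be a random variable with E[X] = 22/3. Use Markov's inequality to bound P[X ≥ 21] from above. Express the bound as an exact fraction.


μ = E[X] = 22/3, a = 21.
Markov: P[X ≥ 21] ≤ μ/a = (22/3)/21 = 22/63.
Numerically: ≈ 0.3492.
(Since a = 21 > μ = 7.3333, the bound 22/63 is < 1 and informative.)

P[X ≥ 21] ≤ 22/63 ≈ 0.3492.


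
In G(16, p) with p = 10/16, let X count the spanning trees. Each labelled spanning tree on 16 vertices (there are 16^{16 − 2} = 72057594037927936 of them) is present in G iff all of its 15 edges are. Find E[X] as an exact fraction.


K_16 has 16^{16 − 2} = 72057594037927936 labelled spanning trees.
For each such spanning tree H, let X_H = 1 if all 15 edges of H are present in G. Then P[X_H = 1] = p^{15} = (5/8)^{15} = 30517578125/35184372088832.
By linearity: E[X] = Σ_H E[X_H] = 72057594037927936 · p^{15} = 72057594037927936 · 30517578125/35184372088832 = 62500000000000.
Numerically: E[X] ≈ 6.25e+13.

E[X] = 72057594037927936 · (5/8)^{15} = 62500000000000 ≈ 6.25e+13.


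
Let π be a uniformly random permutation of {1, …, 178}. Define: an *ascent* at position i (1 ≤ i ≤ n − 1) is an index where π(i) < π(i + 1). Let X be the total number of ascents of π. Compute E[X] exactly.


Write X = Σ X_I over i = 1, …, 177, with X_I the indicator of one ascent.
There are 177 indicators.
For each fixed i, the pair (π(i), π(i+1)) is a uniformly random ordered pair of distinct values from {1, …, 178}; by symmetry P[π(i) < π(i+1)] = 1/2.
By linearity: E[X] = 177 · (1/2) = (178 − 1) · (1/2) = 177/2 ≈ 88.500.

E[X] = 177/2 = 88.500.


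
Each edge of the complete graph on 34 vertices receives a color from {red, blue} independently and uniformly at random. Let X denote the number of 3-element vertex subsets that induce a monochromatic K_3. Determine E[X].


Let X = Σ_S X_S over the C(34, 3) = 5984 subsets S of size 3, where X_S = 1 if the K_3 on S is monochromatic.
For a fixed S, the K_3 on S has C(3, 2) = 3 edges. P[all 3 edges red] = (1/2)^3, and likewise for blue, so P[monochromatic] = 2·(1/2)^3 = 2^{1 − 3} = 1/4.
Summing: E[X] = C(34, 3) · 2^{1 − 3} = 5984 · 1/4 = 1496.
Numerically: E[X] ≈ 1496.000000.

E[X] = C(34,3)·2^(1−C(3,2)) = 1496 ≈ 1496.000000.


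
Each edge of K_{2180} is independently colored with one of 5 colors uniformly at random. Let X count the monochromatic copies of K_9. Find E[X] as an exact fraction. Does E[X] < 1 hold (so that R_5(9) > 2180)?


E[X] = C(2180, 9) · 5^{1 − 36} = 3014145651459519573444800 · 5^{−35} = 3014145651459519573444800/2910383045673370361328125.
As a reduced fraction: E[X] = 120565826058380782937792/116415321826934814453125 ≈ 1.036.
Is E[X] < 1? NO.
Since E[X] ≥ 1, the first-moment bound is inconclusive at n = 2180; it does NOT by itself certify R_5(9) > 2180.

E[X] = 120565826058380782937792/116415321826934814453125 ≈ 1.036; E[X] ≥ 1; first-moment method inconclusive here.


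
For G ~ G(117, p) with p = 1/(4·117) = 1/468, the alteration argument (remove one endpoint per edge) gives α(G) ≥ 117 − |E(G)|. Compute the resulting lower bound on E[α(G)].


E[|E(G)|] = C(117, 2)·p = 6786 · (1/468) = 29/2.
E[α(G)] ≥ n − E[|E(G)|] = 117 − 29/2 = 205/2.
Numerically: ≈ 102.50000.
(This is only a lower bound; the true E[α(G)] may be larger.)

E[α(G)] ≥ 205/2 ≈ 102.50000.


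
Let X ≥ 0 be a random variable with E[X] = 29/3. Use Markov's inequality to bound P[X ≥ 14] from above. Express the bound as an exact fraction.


μ = E[X] = 29/3, a = 14.
Markov: P[X ≥ 14] ≤ μ/a = (29/3)/14 = 29/42.
Numerically: ≈ 0.69048.
(Since a = 14 > μ = 9.66667, the bound 29/42 is < 1 and informative.)

P[X ≥ 14] ≤ 29/42 ≈ 0.69048.
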